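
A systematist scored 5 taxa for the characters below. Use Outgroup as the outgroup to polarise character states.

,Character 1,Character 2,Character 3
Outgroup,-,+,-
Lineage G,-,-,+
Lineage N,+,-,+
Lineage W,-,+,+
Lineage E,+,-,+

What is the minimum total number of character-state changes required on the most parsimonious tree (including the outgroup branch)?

3

Character polarity is set by the outgroup: the derived state is whichever differs from the outgroup's state, so for Character 2 the derived state is '-', and for the remaining characters it is '+'.
Only Lineage E and Lineage N show the derived state '+' for Character 1, supporting them as a clade.
Character 2 (derived state '-') is shared by Lineage E, Lineage G, and Lineage N — a synapomorphy uniting that clade.
All ingroup taxa share the derived state '+' for Character 3; it defines the ingroup but does not resolve relationships within it.
Most parsimonious ingroup topology: ((Lineage G,(Lineage N,Lineage E)),Lineage W).
Changes per character on this tree: Character 1: 1; Character 2: 1; Character 3: 1.
Total = 3.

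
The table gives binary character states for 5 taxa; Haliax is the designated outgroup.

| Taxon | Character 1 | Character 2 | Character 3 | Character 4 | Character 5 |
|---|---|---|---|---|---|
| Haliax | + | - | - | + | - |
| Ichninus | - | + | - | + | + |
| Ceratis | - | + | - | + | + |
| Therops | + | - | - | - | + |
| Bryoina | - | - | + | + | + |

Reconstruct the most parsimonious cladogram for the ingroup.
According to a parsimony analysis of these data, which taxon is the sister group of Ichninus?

Ceratis

Character polarity is set by the outgroup: the derived state is whichever differs from the outgroup's state, so for Character 1, Character 4 the derived state is '-', and for the remaining characters it is '+'.
Only Bryoina, Ceratis, and Ichninus show the derived state '-' for Character 1, supporting them as a clade.
Character 2: derived state '+' in Ceratis and Ichninus only — synapomorphy for {Ceratis, Ichninus}.
Character 3: derived state '+' in Bryoina only — an autapomorphy, so it tells us nothing about relationships among taxa.
Character 4: derived state '-' in Therops only — an autapomorphy, so it tells us nothing about relationships among taxa.
All ingroup taxa share the derived state '+' for Character 5; it defines the ingroup but does not resolve relationships within it.
Most parsimonious ingroup topology: (((Ichninus,Ceratis),Bryoina),Therops).
Ichninus and Ceratis form a cherry on this tree, so they are sister taxa.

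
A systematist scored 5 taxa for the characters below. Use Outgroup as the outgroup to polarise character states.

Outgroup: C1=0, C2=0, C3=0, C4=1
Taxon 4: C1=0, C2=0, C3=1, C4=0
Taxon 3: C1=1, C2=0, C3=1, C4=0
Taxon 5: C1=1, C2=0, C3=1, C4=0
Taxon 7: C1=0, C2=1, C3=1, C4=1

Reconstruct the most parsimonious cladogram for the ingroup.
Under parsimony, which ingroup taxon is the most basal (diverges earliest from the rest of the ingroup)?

Taxon 7

Character polarity is set by the outgroup: the derived state is whichever differs from the outgroup's state, so for C4 the derived state is '0', and for the remaining characters it is '1'.
C1: derived state '1' in Taxon 3 and Taxon 5 only — synapomorphy for {Taxon 3, Taxon 5}.
C2: derived state '1' in Taxon 7 only — an autapomorphy, so it tells us nothing about relationships among taxa.
All ingroup taxa share the derived state '1' for C3; it defines the ingroup but does not resolve relationships within it.
C4: derived state '0' in Taxon 3, Taxon 4, and Taxon 5 only — synapomorphy for {Taxon 3, Taxon 4, Taxon 5}.
Most parsimonious ingroup topology: ((Taxon 4,(Taxon 3,Taxon 5)),Taxon 7).
Taxon 7 is sister to the clade containing all other ingroup taxa, so it is the earliest-diverging (most basal) ingroup lineage.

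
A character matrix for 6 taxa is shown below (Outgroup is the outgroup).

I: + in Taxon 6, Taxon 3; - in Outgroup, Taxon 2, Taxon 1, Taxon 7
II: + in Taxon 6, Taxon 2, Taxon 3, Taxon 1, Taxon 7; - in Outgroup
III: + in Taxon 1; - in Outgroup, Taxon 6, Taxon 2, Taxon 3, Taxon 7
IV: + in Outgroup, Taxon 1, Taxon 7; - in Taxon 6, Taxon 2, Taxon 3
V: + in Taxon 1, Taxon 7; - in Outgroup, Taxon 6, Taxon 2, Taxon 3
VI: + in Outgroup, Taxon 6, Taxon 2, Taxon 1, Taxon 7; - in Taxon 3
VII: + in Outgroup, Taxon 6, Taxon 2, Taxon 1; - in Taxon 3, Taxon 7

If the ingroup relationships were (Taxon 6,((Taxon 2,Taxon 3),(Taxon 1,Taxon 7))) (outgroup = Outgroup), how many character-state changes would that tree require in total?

10

Map each character onto (Taxon 6,((Taxon 2,Taxon 3),(Taxon 1,Taxon 7))) (rooted by Outgroup) and count the minimum state changes it requires (Fitch parsimony):
I: 2; II: 1; III: 1; IV: 2; V: 1; VI: 1; VII: 2.
Total tree length = 10.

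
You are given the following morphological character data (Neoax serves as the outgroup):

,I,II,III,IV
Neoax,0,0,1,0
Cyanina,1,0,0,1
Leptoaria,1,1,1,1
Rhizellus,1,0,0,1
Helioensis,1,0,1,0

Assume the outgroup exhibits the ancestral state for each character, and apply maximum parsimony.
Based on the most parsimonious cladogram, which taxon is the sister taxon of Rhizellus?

Cyanina

Character polarity is set by the outgroup: the derived state is whichever differs from the outgroup's state, so for III the derived state is '0', and for the remaining characters it is '1'.
I (derived state '1') is shared by all ingroup taxa — unites the whole ingroup.
II: derived state '1' in Leptoaria only — an autapomorphy, so it tells us nothing about relationships among taxa.
III: derived state '0' in Cyanina and Rhizellus only — synapomorphy for {Cyanina, Rhizellus}.
Only Cyanina, Leptoaria, and Rhizellus show the derived state '1' for IV, supporting them as a clade.
Most parsimonious ingroup topology: (((Cyanina,Rhizellus),Leptoaria),Helioensis).
Rhizellus and Cyanina form a cherry on this tree, so they are sister taxa.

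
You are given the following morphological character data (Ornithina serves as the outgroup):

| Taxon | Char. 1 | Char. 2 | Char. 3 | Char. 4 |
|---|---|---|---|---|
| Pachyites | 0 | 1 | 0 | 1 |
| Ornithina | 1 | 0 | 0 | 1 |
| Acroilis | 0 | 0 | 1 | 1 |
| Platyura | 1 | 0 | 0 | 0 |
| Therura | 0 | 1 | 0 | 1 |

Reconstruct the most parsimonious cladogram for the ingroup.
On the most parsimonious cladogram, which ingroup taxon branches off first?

Character polarity is set by the outgroup: the derived state is whichever differs from the outgroup's state, so for Char. 1, Char. 4 the derived state is '0', and for the remaining characters it is '1'.
Char. 1 (derived state '0') is shared by Acroilis, Pachyites, and Therura — a synapomorphy uniting that clade.
Char. 2: derived state '1' in Pachyites and Therura only — synapomorphy for {Pachyites, Therura}.
Char. 3 (derived state '1') is unique to Acroilis (autapomorphy; uninformative for grouping).
Char. 4: derived state '0' in Platyura only — an autapomorphy, so it tells us nothing about relationships among taxa.
Most parsimonious ingroup topology: ((Acroilis,(Therura,Pachyites)),Platyura).
Platyura is sister to the clade containing all other ingroup taxa, so it is the earliest-diverging (most basal) ingroup lineage.

Platyura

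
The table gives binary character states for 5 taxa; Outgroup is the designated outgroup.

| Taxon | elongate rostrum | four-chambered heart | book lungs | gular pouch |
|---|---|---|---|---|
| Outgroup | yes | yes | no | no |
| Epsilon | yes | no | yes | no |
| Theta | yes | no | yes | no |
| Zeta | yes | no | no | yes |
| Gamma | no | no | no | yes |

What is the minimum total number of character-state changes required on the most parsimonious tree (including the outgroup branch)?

Character polarity is set by the outgroup: the derived state is whichever differs from the outgroup's state, so for elongate rostrum, four-chambered heart the derived state is 'no', and for the remaining characters it is 'yes'.
elongate rostrum (derived state 'no') is unique to Gamma (autapomorphy; uninformative for grouping).
four-chambered heart (derived state 'no') is shared by all ingroup taxa — unites the whole ingroup.
book lungs: derived state 'yes' in Epsilon and Theta only — synapomorphy for {Epsilon, Theta}.
Only Gamma and Zeta show the derived state 'yes' for gular pouch, supporting them as a clade.
Most parsimonious ingroup topology: ((Epsilon,Theta),(Zeta,Gamma)).
Changes per character on this tree: elongate rostrum: 1; four-chambered heart: 1; book lungs: 1; gular pouch: 1.
Total = 4.

4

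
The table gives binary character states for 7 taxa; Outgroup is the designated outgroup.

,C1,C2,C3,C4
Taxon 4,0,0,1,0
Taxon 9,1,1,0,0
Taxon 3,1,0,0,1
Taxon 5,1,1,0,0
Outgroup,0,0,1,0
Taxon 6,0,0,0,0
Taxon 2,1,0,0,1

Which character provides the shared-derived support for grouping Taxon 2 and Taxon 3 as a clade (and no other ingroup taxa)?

C4

Character polarity is set by the outgroup: the derived state is whichever differs from the outgroup's state, so for C3 the derived state is '0', and for the remaining characters it is '1'.
C1 (derived state '1') is shared by Taxon 2, Taxon 3, Taxon 5, and Taxon 9 — a synapomorphy uniting that clade.
Only Taxon 5 and Taxon 9 show the derived state '1' for C2, supporting them as a clade.
C3 (derived state '0') is shared by Taxon 2, Taxon 3, Taxon 5, Taxon 6, and Taxon 9 — a synapomorphy uniting that clade.
C4: derived state '1' in Taxon 2 and Taxon 3 only — synapomorphy for {Taxon 2, Taxon 3}.
Most parsimonious ingroup topology: (Taxon 4,(Taxon 6,((Taxon 2,Taxon 3),(Taxon 9,Taxon 5)))).
The clade {Taxon 2, Taxon 3} is supported by C4: its derived state '1' occurs in exactly those taxa and in no other taxon (including the outgroup).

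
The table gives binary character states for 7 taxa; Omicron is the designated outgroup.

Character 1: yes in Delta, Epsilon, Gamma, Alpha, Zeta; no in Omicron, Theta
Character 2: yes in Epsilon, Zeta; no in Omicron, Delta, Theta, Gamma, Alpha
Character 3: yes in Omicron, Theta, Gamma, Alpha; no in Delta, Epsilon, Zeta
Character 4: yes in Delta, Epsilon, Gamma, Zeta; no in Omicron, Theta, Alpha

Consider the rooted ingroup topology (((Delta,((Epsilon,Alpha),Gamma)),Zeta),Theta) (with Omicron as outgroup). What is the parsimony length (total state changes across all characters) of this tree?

8

Map each character onto (((Delta,((Epsilon,Alpha),Gamma)),Zeta),Theta) (rooted by Omicron) and count the minimum state changes it requires (Fitch parsimony):
Character 1: 1; Character 2: 2; Character 3: 3; Character 4: 2.
Total tree length = 8.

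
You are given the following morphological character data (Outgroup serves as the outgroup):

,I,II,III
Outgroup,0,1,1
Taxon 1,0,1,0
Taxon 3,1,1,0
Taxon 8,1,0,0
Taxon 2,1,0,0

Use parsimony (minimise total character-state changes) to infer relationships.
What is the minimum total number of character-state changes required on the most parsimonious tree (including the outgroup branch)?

3

Character polarity is set by the outgroup: the derived state is whichever differs from the outgroup's state, so for II, III the derived state is '0', and for the remaining characters it is '1'.
Only Taxon 2, Taxon 3, and Taxon 8 show the derived state '1' for I, supporting them as a clade.
II (derived state '0') is shared by Taxon 2 and Taxon 8 — a synapomorphy uniting that clade.
III (derived state '0') is shared by all ingroup taxa — unites the whole ingroup.
Most parsimonious ingroup topology: (((Taxon 8,Taxon 2),Taxon 3),Taxon 1).
Changes per character on this tree: I: 1; II: 1; III: 1.
Total = 3.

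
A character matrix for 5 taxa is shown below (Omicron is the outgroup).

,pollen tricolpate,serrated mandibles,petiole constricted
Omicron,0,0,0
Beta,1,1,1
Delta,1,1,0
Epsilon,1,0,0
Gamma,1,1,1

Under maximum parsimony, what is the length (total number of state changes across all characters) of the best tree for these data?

The outgroup has state '0' for every character, so '1' is the derived state throughout.
pollen tricolpate (derived state '1') is shared by all ingroup taxa — unites the whole ingroup.
Only Beta, Delta, and Gamma show the derived state '1' for serrated mandibles, supporting them as a clade.
petiole constricted (derived state '1') is shared by Beta and Gamma — a synapomorphy uniting that clade.
Most parsimonious ingroup topology: (((Beta,Gamma),Delta),Epsilon).
Changes per character on this tree: pollen tricolpate: 1; serrated mandibles: 1; petiole constricted: 1.
Total = 3.

3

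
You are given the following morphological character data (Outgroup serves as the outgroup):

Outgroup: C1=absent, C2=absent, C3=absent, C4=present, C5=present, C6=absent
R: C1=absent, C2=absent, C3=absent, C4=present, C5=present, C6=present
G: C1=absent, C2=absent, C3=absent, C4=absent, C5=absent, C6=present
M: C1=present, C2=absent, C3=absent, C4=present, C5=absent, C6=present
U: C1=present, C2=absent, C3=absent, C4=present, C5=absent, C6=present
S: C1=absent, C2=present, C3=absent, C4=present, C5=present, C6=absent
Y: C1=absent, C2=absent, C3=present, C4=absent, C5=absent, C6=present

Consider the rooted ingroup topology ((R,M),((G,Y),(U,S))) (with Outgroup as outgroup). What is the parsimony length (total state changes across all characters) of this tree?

Map each character onto ((R,M),((G,Y),(U,S))) (rooted by Outgroup) and count the minimum state changes it requires (Fitch parsimony):
C1: 2; C2: 1; C3: 1; C4: 1; C5: 3; C6: 2.
Total tree length = 10.

10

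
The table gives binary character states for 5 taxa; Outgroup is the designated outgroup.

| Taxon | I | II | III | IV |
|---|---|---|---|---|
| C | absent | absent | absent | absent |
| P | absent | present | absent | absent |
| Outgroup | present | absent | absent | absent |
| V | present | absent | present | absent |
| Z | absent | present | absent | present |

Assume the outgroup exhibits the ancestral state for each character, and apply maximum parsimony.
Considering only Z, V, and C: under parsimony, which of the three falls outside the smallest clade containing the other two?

V

Character polarity is set by the outgroup: the derived state is whichever differs from the outgroup's state, so for I the derived state is 'absent', and for the remaining characters it is 'present'.
I: derived state 'absent' in C, P, and Z only — synapomorphy for {C, P, Z}.
Only P and Z show the derived state 'present' for II, supporting them as a clade.
III (derived state 'present') is unique to V (autapomorphy; uninformative for grouping).
IV (derived state 'present') is unique to Z (autapomorphy; uninformative for grouping).
Most parsimonious ingroup topology: ((C,(Z,P)),V).
Z and C share a more recent common ancestor with each other than either does with V, so V is the least closely related of the three.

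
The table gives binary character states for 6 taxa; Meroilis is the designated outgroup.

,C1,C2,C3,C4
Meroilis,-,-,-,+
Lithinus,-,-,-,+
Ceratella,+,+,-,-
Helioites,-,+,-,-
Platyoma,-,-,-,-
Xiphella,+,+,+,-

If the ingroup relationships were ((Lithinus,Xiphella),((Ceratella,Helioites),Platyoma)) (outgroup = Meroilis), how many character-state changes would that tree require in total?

Map each character onto ((Lithinus,Xiphella),((Ceratella,Helioites),Platyoma)) (rooted by Meroilis) and count the minimum state changes it requires (Fitch parsimony):
C1: 2; C2: 2; C3: 1; C4: 2.
Total tree length = 7.

7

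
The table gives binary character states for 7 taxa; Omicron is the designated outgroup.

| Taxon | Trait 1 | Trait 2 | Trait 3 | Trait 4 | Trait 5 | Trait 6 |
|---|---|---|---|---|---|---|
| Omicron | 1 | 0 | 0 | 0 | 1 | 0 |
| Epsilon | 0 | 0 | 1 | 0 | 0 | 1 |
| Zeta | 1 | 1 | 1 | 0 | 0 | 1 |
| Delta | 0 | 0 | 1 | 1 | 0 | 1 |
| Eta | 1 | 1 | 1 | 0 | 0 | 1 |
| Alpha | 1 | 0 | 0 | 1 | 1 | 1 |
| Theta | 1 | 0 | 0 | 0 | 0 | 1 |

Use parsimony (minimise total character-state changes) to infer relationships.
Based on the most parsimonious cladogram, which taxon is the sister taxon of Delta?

Epsilon

Character polarity is set by the outgroup: the derived state is whichever differs from the outgroup's state, so for Trait 1, Trait 5 the derived state is '0', and for the remaining characters it is '1'.
Trait 1 (derived state '0') is shared by Delta and Epsilon — a synapomorphy uniting that clade.
Trait 2 (derived state '1') is shared by Eta and Zeta — a synapomorphy uniting that clade.
Trait 3: derived state '1' in Delta, Epsilon, Eta, and Zeta only — synapomorphy for {Delta, Epsilon, Eta, Zeta}.
Trait 4 groups Alpha and Delta, which is incompatible with the clades supported by the remaining characters; treating it as convergent (homoplasy) costs fewer steps than any alternative tree.
Only Delta, Epsilon, Eta, Theta, and Zeta show the derived state '0' for Trait 5, supporting them as a clade.
Trait 6 (derived state '1') is shared by all ingroup taxa — unites the whole ingroup.
Most parsimonious ingroup topology: ((((Epsilon,Delta),(Zeta,Eta)),Theta),Alpha).
Delta and Epsilon form a cherry on this tree, so they are sister taxa.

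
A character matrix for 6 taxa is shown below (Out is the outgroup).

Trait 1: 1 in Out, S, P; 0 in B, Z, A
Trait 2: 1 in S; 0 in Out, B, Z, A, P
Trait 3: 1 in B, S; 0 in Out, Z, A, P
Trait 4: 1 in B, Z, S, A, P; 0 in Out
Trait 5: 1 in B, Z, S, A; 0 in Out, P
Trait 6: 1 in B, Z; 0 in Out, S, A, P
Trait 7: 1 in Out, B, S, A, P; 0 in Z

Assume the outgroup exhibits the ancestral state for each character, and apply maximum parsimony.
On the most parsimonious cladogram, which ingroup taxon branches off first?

Character polarity is set by the outgroup: the derived state is whichever differs from the outgroup's state, so for Trait 1, Trait 7 the derived state is '0', and for the remaining characters it is '1'.
Trait 1: derived state '0' in A, B, and Z only — synapomorphy for {A, B, Z}.
Trait 2 (derived state '1') is unique to S (autapomorphy; uninformative for grouping).
Trait 3 (state '1') occurs in B and S but conflicts with the nesting implied by the other characters — most parsimoniously interpreted as homoplasy.
All ingroup taxa share the derived state '1' for Trait 4; it defines the ingroup but does not resolve relationships within it.
Trait 5 (derived state '1') is shared by A, B, S, and Z — a synapomorphy uniting that clade.
Trait 6: derived state '1' in B and Z only — synapomorphy for {B, Z}.
Trait 7 (derived state '0') is unique to Z (autapomorphy; uninformative for grouping).
Most parsimonious ingroup topology: ((((B,Z),A),S),P).
P is sister to the clade containing all other ingroup taxa, so it is the earliest-diverging (most basal) ingroup lineage.

P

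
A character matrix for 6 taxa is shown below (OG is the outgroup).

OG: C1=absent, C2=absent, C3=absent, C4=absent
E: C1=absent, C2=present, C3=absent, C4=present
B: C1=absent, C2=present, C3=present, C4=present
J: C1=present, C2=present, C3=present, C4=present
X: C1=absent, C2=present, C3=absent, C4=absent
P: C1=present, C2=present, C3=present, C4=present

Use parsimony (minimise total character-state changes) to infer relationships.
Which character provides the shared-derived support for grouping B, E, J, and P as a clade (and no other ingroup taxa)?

The outgroup has state 'absent' for every character, so 'present' is the derived state throughout.
C1 (derived state 'present') is shared by J and P — a synapomorphy uniting that clade.
All ingroup taxa share the derived state 'present' for C2; it defines the ingroup but does not resolve relationships within it.
Only B, J, and P show the derived state 'present' for C3, supporting them as a clade.
C4 (derived state 'present') is shared by B, E, J, and P — a synapomorphy uniting that clade.
Most parsimonious ingroup topology: ((E,(B,(J,P))),X).
The clade {B, E, J, P} is supported by C4: its derived state 'present' occurs in exactly those taxa and in no other taxon (including the outgroup).

C4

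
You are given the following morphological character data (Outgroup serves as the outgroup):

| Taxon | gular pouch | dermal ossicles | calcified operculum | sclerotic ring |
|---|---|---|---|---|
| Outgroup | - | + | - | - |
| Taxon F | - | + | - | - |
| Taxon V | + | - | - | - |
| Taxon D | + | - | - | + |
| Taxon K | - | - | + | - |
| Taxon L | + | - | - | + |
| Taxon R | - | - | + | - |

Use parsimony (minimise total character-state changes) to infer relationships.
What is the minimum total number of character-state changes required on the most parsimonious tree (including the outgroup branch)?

4

Character polarity is set by the outgroup: the derived state is whichever differs from the outgroup's state, so for dermal ossicles the derived state is '-', and for the remaining characters it is '+'.
gular pouch (derived state '+') is shared by Taxon D, Taxon L, and Taxon V — a synapomorphy uniting that clade.
dermal ossicles: derived state '-' in Taxon D, Taxon K, Taxon L, Taxon R, and Taxon V only — synapomorphy for {Taxon D, Taxon K, Taxon L, Taxon R, Taxon V}.
calcified operculum (derived state '+') is shared by Taxon K and Taxon R — a synapomorphy uniting that clade.
Only Taxon D and Taxon L show the derived state '+' for sclerotic ring, supporting them as a clade.
Most parsimonious ingroup topology: (Taxon F,((Taxon V,(Taxon D,Taxon L)),(Taxon K,Taxon R))).
Changes per character on this tree: gular pouch: 1; dermal ossicles: 1; calcified operculum: 1; sclerotic ring: 1.
Total = 4.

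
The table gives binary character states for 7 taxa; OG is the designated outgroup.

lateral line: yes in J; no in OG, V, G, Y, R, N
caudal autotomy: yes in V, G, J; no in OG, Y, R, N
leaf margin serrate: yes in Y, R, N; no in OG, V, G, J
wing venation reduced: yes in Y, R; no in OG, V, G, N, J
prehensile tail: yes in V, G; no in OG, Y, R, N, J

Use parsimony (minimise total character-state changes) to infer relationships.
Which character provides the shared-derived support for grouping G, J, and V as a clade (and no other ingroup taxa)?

caudal autotomy

The outgroup has state 'no' for every character, so 'yes' is the derived state throughout.
lateral line (derived state 'yes') is unique to J (autapomorphy; uninformative for grouping).
Only G, J, and V show the derived state 'yes' for caudal autotomy, supporting them as a clade.
leaf margin serrate: derived state 'yes' in N, R, and Y only — synapomorphy for {N, R, Y}.
Only R and Y show the derived state 'yes' for wing venation reduced, supporting them as a clade.
prehensile tail: derived state 'yes' in G and V only — synapomorphy for {G, V}.
Most parsimonious ingroup topology: (((V,G),J),((Y,R),N)).
The clade {G, J, V} is supported by caudal autotomy: its derived state 'yes' occurs in exactly those taxa and in no other taxon (including the outgroup).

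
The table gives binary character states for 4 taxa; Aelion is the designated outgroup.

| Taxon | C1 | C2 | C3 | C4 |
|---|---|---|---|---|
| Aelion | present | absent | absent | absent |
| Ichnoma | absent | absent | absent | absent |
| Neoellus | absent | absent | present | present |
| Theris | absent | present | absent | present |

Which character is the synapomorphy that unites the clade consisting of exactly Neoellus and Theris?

Character polarity is set by the outgroup: the derived state is whichever differs from the outgroup's state, so for C1 the derived state is 'absent', and for the remaining characters it is 'present'.
C1 (derived state 'absent') is shared by all ingroup taxa — unites the whole ingroup.
C2: derived state 'present' in Theris only — an autapomorphy, so it tells us nothing about relationships among taxa.
C3: derived state 'present' in Neoellus only — an autapomorphy, so it tells us nothing about relationships among taxa.
C4: derived state 'present' in Neoellus and Theris only — synapomorphy for {Neoellus, Theris}.
Most parsimonious ingroup topology: (Ichnoma,(Neoellus,Theris)).
The clade {Neoellus, Theris} is supported by C4: its derived state 'present' occurs in exactly those taxa and in no other taxon (including the outgroup).

C4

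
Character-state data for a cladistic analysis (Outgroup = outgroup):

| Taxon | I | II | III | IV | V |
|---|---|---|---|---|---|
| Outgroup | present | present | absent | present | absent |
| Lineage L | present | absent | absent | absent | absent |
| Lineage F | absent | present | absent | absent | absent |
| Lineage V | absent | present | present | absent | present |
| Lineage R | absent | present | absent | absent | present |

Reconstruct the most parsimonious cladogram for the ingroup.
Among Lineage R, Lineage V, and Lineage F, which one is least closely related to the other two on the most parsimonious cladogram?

Character polarity is set by the outgroup: the derived state is whichever differs from the outgroup's state, so for I, II, IV the derived state is 'absent', and for the remaining characters it is 'present'.
I: derived state 'absent' in Lineage F, Lineage R, and Lineage V only — synapomorphy for {Lineage F, Lineage R, Lineage V}.
II: derived state 'absent' in Lineage L only — an autapomorphy, so it tells us nothing about relationships among taxa.
III (derived state 'present') is unique to Lineage V (autapomorphy; uninformative for grouping).
IV (derived state 'absent') is shared by all ingroup taxa — unites the whole ingroup.
V: derived state 'present' in Lineage R and Lineage V only — synapomorphy for {Lineage R, Lineage V}.
Most parsimonious ingroup topology: (Lineage L,(Lineage F,(Lineage V,Lineage R))).
Lineage R and Lineage V share a more recent common ancestor with each other than either does with Lineage F, so Lineage F is the least closely related of the three.

Lineage F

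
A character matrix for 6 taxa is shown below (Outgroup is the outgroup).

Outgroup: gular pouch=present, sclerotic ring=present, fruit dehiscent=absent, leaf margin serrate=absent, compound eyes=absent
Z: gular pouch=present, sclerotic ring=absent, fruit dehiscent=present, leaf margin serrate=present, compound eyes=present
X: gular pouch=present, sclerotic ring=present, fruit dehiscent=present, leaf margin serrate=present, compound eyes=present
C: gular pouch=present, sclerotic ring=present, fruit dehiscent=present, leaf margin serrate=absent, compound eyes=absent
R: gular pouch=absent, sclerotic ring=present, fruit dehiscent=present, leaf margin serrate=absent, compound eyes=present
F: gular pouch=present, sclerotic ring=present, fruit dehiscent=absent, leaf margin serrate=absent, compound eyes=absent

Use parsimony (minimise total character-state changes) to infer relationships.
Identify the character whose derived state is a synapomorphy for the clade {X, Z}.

leaf margin serrate

Character polarity is set by the outgroup: the derived state is whichever differs from the outgroup's state, so for gular pouch, sclerotic ring the derived state is 'absent', and for the remaining characters it is 'present'.
gular pouch: derived state 'absent' in R only — an autapomorphy, so it tells us nothing about relationships among taxa.
sclerotic ring (derived state 'absent') is unique to Z (autapomorphy; uninformative for grouping).
fruit dehiscent: derived state 'present' in C, R, X, and Z only — synapomorphy for {C, R, X, Z}.
leaf margin serrate (derived state 'present') is shared by X and Z — a synapomorphy uniting that clade.
Only R, X, and Z show the derived state 'present' for compound eyes, supporting them as a clade.
Most parsimonious ingroup topology: ((((Z,X),R),C),F).
The clade {X, Z} is supported by leaf margin serrate: its derived state 'present' occurs in exactly those taxa and in no other taxon (including the outgroup).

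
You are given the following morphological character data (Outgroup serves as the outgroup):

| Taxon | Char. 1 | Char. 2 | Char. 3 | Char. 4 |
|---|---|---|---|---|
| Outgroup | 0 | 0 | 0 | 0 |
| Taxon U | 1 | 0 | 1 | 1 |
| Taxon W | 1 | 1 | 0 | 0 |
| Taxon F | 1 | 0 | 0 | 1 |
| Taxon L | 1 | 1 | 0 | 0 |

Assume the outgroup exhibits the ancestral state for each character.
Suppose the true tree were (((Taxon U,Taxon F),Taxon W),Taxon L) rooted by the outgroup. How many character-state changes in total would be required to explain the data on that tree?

Map each character onto (((Taxon U,Taxon F),Taxon W),Taxon L) (rooted by Outgroup) and count the minimum state changes it requires (Fitch parsimony):
Char. 1: 1; Char. 2: 2; Char. 3: 1; Char. 4: 1.
Total tree length = 5.

5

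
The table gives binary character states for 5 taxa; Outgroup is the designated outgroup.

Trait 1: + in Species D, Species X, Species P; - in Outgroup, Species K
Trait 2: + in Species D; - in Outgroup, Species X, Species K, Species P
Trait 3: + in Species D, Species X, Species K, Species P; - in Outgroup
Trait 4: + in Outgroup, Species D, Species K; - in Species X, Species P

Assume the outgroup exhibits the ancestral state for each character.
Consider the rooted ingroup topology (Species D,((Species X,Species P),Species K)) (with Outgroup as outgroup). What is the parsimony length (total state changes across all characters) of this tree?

Map each character onto (Species D,((Species X,Species P),Species K)) (rooted by Outgroup) and count the minimum state changes it requires (Fitch parsimony):
Trait 1: 2; Trait 2: 1; Trait 3: 1; Trait 4: 1.
Total tree length = 5.

5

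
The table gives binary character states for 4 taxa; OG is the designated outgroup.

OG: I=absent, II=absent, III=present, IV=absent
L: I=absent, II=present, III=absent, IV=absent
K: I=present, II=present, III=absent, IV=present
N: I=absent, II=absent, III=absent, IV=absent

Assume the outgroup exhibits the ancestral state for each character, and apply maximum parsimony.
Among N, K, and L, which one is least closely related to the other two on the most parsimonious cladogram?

N

Character polarity is set by the outgroup: the derived state is whichever differs from the outgroup's state, so for III the derived state is 'absent', and for the remaining characters it is 'present'.
I (derived state 'present') is unique to K (autapomorphy; uninformative for grouping).
Only K and L show the derived state 'present' for II, supporting them as a clade.
All ingroup taxa share the derived state 'absent' for III; it defines the ingroup but does not resolve relationships within it.
IV (derived state 'present') is unique to K (autapomorphy; uninformative for grouping).
Most parsimonious ingroup topology: ((L,K),N).
K and L share a more recent common ancestor with each other than either does with N, so N is the least closely related of the three.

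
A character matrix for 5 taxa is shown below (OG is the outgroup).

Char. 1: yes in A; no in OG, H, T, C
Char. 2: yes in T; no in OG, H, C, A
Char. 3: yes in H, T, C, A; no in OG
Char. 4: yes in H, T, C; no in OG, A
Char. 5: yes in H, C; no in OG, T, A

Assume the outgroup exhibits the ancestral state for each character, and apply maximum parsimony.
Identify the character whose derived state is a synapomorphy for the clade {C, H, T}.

The outgroup has state 'no' for every character, so 'yes' is the derived state throughout.
Char. 1 (derived state 'yes') is unique to A (autapomorphy; uninformative for grouping).
Char. 2 (derived state 'yes') is unique to T (autapomorphy; uninformative for grouping).
Char. 3 (derived state 'yes') is shared by all ingroup taxa — unites the whole ingroup.
Char. 4: derived state 'yes' in C, H, and T only — synapomorphy for {C, H, T}.
Char. 5: derived state 'yes' in C and H only — synapomorphy for {C, H}.
Most parsimonious ingroup topology: (((H,C),T),A).
The clade {C, H, T} is supported by Char. 4: its derived state 'yes' occurs in exactly those taxa and in no other taxon (including the outgroup).

Char. 4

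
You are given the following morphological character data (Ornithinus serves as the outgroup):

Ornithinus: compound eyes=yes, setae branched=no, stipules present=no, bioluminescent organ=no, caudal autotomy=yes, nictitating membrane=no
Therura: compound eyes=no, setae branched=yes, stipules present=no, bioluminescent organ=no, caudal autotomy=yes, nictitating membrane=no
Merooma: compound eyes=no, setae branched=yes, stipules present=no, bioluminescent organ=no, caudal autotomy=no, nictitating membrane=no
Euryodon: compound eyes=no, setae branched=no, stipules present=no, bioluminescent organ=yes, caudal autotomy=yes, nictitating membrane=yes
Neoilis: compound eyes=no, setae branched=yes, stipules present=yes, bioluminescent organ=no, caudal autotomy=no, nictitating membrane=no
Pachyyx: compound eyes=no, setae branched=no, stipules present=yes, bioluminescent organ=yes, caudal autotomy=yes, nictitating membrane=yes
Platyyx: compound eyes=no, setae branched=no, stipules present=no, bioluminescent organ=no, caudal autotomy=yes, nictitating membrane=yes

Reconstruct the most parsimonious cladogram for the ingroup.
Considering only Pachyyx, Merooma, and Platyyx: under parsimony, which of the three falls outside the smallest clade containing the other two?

Merooma

Character polarity is set by the outgroup: the derived state is whichever differs from the outgroup's state, so for compound eyes, caudal autotomy the derived state is 'no', and for the remaining characters it is 'yes'.
All ingroup taxa share the derived state 'no' for compound eyes; it defines the ingroup but does not resolve relationships within it.
setae branched (derived state 'yes') is shared by Merooma, Neoilis, and Therura — a synapomorphy uniting that clade.
stipules present (state 'yes') occurs in Neoilis and Pachyyx but conflicts with the nesting implied by the other characters — most parsimoniously interpreted as homoplasy.
bioluminescent organ: derived state 'yes' in Euryodon and Pachyyx only — synapomorphy for {Euryodon, Pachyyx}.
caudal autotomy (derived state 'no') is shared by Merooma and Neoilis — a synapomorphy uniting that clade.
nictitating membrane: derived state 'yes' in Euryodon, Pachyyx, and Platyyx only — synapomorphy for {Euryodon, Pachyyx, Platyyx}.
Most parsimonious ingroup topology: ((Therura,(Merooma,Neoilis)),((Euryodon,Pachyyx),Platyyx)).
Platyyx and Pachyyx share a more recent common ancestor with each other than either does with Merooma, so Merooma is the least closely related of the three.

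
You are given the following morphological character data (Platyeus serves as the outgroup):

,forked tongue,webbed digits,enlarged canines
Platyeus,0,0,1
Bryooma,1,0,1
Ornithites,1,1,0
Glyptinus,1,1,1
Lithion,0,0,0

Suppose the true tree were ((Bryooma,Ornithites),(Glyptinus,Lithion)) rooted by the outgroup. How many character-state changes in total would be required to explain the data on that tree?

6

Map each character onto ((Bryooma,Ornithites),(Glyptinus,Lithion)) (rooted by Platyeus) and count the minimum state changes it requires (Fitch parsimony):
forked tongue: 2; webbed digits: 2; enlarged canines: 2.
Total tree length = 6.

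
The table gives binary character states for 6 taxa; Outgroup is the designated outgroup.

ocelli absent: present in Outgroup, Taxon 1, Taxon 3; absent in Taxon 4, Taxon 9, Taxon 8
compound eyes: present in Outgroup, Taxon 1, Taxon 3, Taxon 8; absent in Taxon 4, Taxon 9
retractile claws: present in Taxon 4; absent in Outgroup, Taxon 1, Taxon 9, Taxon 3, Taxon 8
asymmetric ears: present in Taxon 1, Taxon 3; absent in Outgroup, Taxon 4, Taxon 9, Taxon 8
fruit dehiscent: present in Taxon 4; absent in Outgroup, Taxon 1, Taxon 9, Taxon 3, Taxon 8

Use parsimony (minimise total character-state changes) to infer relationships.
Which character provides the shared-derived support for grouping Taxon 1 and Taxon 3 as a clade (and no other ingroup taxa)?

asymmetric ears

Character polarity is set by the outgroup: the derived state is whichever differs from the outgroup's state, so for ocelli absent, compound eyes the derived state is 'absent', and for the remaining characters it is 'present'.
ocelli absent: derived state 'absent' in Taxon 4, Taxon 8, and Taxon 9 only — synapomorphy for {Taxon 4, Taxon 8, Taxon 9}.
Only Taxon 4 and Taxon 9 show the derived state 'absent' for compound eyes, supporting them as a clade.
retractile claws: derived state 'present' in Taxon 4 only — an autapomorphy, so it tells us nothing about relationships among taxa.
asymmetric ears: derived state 'present' in Taxon 1 and Taxon 3 only — synapomorphy for {Taxon 1, Taxon 3}.
fruit dehiscent: derived state 'present' in Taxon 4 only — an autapomorphy, so it tells us nothing about relationships among taxa.
Most parsimonious ingroup topology: (((Taxon 4,Taxon 9),Taxon 8),(Taxon 1,Taxon 3)).
The clade {Taxon 1, Taxon 3} is supported by asymmetric ears: its derived state 'present' occurs in exactly those taxa and in no other taxon (including the outgroup).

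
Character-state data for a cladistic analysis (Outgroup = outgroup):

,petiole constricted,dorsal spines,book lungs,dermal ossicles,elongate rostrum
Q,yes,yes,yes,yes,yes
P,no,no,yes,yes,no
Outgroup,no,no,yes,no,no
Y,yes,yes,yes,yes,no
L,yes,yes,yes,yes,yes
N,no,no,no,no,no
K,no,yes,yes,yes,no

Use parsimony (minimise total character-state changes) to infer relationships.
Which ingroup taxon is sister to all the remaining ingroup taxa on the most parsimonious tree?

Character polarity is set by the outgroup: the derived state is whichever differs from the outgroup's state, so for book lungs the derived state is 'no', and for the remaining characters it is 'yes'.
Only L, Q, and Y show the derived state 'yes' for petiole constricted, supporting them as a clade.
Only K, L, Q, and Y show the derived state 'yes' for dorsal spines, supporting them as a clade.
book lungs (derived state 'no') is unique to N (autapomorphy; uninformative for grouping).
Only K, L, P, Q, and Y show the derived state 'yes' for dermal ossicles, supporting them as a clade.
elongate rostrum (derived state 'yes') is shared by L and Q — a synapomorphy uniting that clade.
Most parsimonious ingroup topology: (N,((K,(Y,(L,Q))),P)).
N is sister to the clade containing all other ingroup taxa, so it is the earliest-diverging (most basal) ingroup lineage.

N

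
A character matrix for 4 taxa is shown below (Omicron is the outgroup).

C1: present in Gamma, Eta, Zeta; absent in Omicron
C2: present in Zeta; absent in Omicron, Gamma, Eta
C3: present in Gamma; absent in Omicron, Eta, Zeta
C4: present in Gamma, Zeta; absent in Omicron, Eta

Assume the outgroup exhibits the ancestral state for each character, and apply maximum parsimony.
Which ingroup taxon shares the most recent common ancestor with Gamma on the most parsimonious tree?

The outgroup has state 'absent' for every character, so 'present' is the derived state throughout.
C1 (derived state 'present') is shared by all ingroup taxa — unites the whole ingroup.
C2: derived state 'present' in Zeta only — an autapomorphy, so it tells us nothing about relationships among taxa.
C3: derived state 'present' in Gamma only — an autapomorphy, so it tells us nothing about relationships among taxa.
C4: derived state 'present' in Gamma and Zeta only — synapomorphy for {Gamma, Zeta}.
Most parsimonious ingroup topology: (Eta,(Zeta,Gamma)).
Gamma and Zeta form a cherry on this tree, so they are sister taxa.

Zeta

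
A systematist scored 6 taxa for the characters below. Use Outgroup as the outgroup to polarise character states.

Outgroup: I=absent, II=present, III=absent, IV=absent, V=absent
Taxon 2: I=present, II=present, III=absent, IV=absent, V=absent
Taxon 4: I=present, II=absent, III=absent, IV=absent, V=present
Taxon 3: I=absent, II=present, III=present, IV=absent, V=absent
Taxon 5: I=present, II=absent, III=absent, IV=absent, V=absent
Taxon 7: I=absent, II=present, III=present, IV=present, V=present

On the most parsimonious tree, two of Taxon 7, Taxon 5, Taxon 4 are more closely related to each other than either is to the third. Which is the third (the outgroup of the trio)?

Character polarity is set by the outgroup: the derived state is whichever differs from the outgroup's state, so for II the derived state is 'absent', and for the remaining characters it is 'present'.
I: derived state 'present' in Taxon 2, Taxon 4, and Taxon 5 only — synapomorphy for {Taxon 2, Taxon 4, Taxon 5}.
Only Taxon 4 and Taxon 5 show the derived state 'absent' for II, supporting them as a clade.
III (derived state 'present') is shared by Taxon 3 and Taxon 7 — a synapomorphy uniting that clade.
IV (derived state 'present') is unique to Taxon 7 (autapomorphy; uninformative for grouping).
V groups Taxon 4 and Taxon 7, which is incompatible with the clades supported by the remaining characters; treating it as convergent (homoplasy) costs fewer steps than any alternative tree.
Most parsimonious ingroup topology: ((Taxon 2,(Taxon 4,Taxon 5)),(Taxon 3,Taxon 7)).
Taxon 4 and Taxon 5 share a more recent common ancestor with each other than either does with Taxon 7, so Taxon 7 is the least closely related of the three.

Taxon 7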